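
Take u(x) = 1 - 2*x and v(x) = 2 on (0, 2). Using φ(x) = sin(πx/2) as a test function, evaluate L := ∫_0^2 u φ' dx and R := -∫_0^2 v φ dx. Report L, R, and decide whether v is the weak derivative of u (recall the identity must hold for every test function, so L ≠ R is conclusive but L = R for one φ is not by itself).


LHS = 8/π, RHS = -8/π. No, v is not the weak derivative of u.

u(x) = 1 - 2*x, classical derivative u'(x) = -2.
φ(x) = sin(πx/2), so φ'(x) = π*cos(π*x/2)/2.
Note φ(0) = φ(2) = 0, so the boundary term u·φ vanishes.
LHS = ∫_0^2 u(x) φ'(x) dx = ∫_0^2 (-π*x*cos(π*x/2) + π*cos(π*x/2)/2) dx. Term by term:
  ∫_0^2 π*cos(π*x/2)/2 dx = 0;  ∫_0^2 -π*x*cos(π*x/2) dx = 8/π.
Sum: 0 + 8/π = 8/π.
So LHS = 8/π.
∫_0^2 v(x) φ(x) dx = ∫_0^2 (2*sin(π*x/2)) dx. Term by term:
  ∫_0^2 2*sin(π*x/2) dx = 8/π.
So RHS = -∫_0^2 v(x) φ(x) dx = -8/π.
LHS − RHS = 16/π ≠ 0, so the identity fails.
(For a valid weak derivative the identity must hold for EVERY test function, in particular this one. The failure shows v is NOT the weak derivative of u.)
Correct weak derivative would be u'(x) = -2.


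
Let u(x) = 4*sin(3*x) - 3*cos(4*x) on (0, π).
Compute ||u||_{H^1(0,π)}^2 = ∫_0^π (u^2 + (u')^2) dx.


||u||_{H^1(0,π)}^2 = 2448/7 + 313*π/2

u'(x) = 12*sin(4*x) + 12*cos(3*x).
Expand u² and (u')² and integrate term by term on (0, π), using: for integers n ≥ 1, ∫_0^π sin²(nx) dx = ∫_0^π cos²(nx) dx = π/2; for n ≠ n', ∫_0^π sin(nx)sin(n'x) dx = ∫_0^π cos(nx)cos(n'x) dx = 0; and by product-to-sum, ∫_0^π sin(nx)cos(n'x) dx = ½∫_0^π [sin((n+n')x) + sin((n−n')x)] dx, which is 0 when n+n' is even and 2n/(n²−n'²) when n+n' is odd (it need not vanish on (0, π)).
  u² squared terms: (-3)²·∫cos(4x)² dx = 9·π/2 = 9*π/2;  (4)²·∫sin(3x)² dx = 16·π/2 = 8*π.
  u² cross terms: 2·(-3)·(4)·∫cos(4x)·sin(3x) dx = -24·(-6/7) = 144/7.
  So ∫_0^π u² dx = 9*π/2 + 8*π + 144/7 = 144/7 + 25*π/2.
  (u')² squared terms: (12)²·∫cos(3x)² dx = 144·π/2 = 72*π;  (12)²·∫sin(4x)² dx = 144·π/2 = 72*π.
  (u')² cross terms: 2·(12)·(12)·∫cos(3x)·sin(4x) dx = 288·(8/7) = 2304/7.
  So ∫_0^π (u')² dx = 72*π + 72*π + 2304/7 = 2304/7 + 144*π.
||u||_{H^1}^2 = (144/7 + 25*π/2) + (2304/7 + 144*π) = 2448/7 + 313*π/2.


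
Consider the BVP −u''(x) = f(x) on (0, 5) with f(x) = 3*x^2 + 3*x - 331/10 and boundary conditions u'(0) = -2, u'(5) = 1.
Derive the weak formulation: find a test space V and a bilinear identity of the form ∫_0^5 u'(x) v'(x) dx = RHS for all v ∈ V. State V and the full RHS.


V = H^1(0, 5) (v unrestricted at boundary; u is determined up to an additive constant); weak form: ∫_0^5 u'v' dx = ∫_0^5 (3*x^2 + 3*x - 331/10) v dx + v(5) + 2·v(0) for all v ∈ V.

Multiply both sides by a test function v and integrate from 0 to 5:
  ∫_0^5 −u''(x) v(x) dx = ∫_0^5 f(x) v(x) dx.
Integrate the LHS by parts once:
  ∫_0^5 −u'' v dx = −[u'(x) v(x)]_0^5 + ∫_0^5 u'(x) v'(x) dx.
Thus ∫_0^5 u'(x) v'(x) dx = ∫_0^5 f(x) v(x) dx + [u'(x) v(x)]_0^5.
Choose V so that boundary terms are either known or forced to vanish.
u has inhomogeneous Neumann u'(0) = -2, u'(5) = 1. [u' v]_0^5 = (1)·v(5) − (-2)·v(0) = v(5) + 2·v(0). Take V = H^1(0, 5); boundary term becomes part of RHS.
Weak formulation: find u (satisfying any essential BC) such that ∫_0^5 u'(x) v'(x) dx = ∫_0^5 f v dx + v(5) + 2·v(0) for all v ∈ V (Neumann data are natural BCs: they enter the RHS as boundary terms).
Substituting f(x) = 3*x^2 + 3*x - 331/10, the right-hand side is ∫_0^5 (3*x^2 + 3*x - 331/10) v dx + v(5) + 2·v(0).
Compatibility check (pure Neumann): taking v ≡ 1 ∈ V gives 0 = ∫_0^5 f dx + (1) − (-2), i.e. ∫_0^5 f dx must equal u'(0) − u'(5) = -3. Indeed ∫_0^5 (3*x^2 + 3*x - 331/10) dx = -3, so the data are compatible. The solution is then unique only up to an additive constant (fix it e.g. by requiring ∫_0^5 u dx = 0).


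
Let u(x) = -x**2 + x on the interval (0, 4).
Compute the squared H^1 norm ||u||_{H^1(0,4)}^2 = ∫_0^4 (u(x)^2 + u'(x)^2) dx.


||u||_{H^1}^2 = 2332/15

The H^1 norm (squared) on an interval (0, L) is
  ||u||_{H^1}^2 = ∫_0^L u(x)^2 dx + ∫_0^L u'(x)^2 dx.
Compute u'(x) = 1 - 2*x.
Then u(x)^2 = x**4 - 2*x**3 + x**2 and u'(x)^2 = 4*x**2 - 4*x + 1.
Integrate each monomial from 0 to 4 using ∫_0^4 c·x^n dx = c·4^(n+1)/(n+1):
  ∫_0^4 u(x)^2 dx = ∫_0^4 (x^4 - 2*x^3 + x^2) dx. Term by term:
    ∫_0^4 x^4 dx = 1024/5;  ∫_0^4 -2*x^3 dx = -128;  ∫_0^4 x^2 dx = 64/3.
  Sum: 1024/5 − 128 + 64/3 = 1472/15.
  ∫_0^4 u'(x)^2 dx = ∫_0^4 (4*x^2 - 4*x + 1) dx. Term by term:
    ∫_0^4 4*x^2 dx = 256/3;  ∫_0^4 -4*x dx = -32;  ∫_0^4 1 dx = 4.
  Sum: 256/3 − 32 + 4 = 172/3.
Adding: ||u||_{H^1}^2 = 1472/15 + 172/3 = 2332/15.


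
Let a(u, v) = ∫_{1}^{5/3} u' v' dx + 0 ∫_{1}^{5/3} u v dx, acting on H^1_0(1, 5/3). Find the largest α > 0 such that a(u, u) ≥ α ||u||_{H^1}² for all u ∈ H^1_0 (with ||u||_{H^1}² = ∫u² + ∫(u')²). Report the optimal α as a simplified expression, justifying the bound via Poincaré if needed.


α = 9*π^2/(4 + 9*π^2)

Coercivity of a(·,·) on H^1_0(1, 5/3) means a(u, u) ≥ α ||u||_{H^1}² for every u ∈ H^1_0.
The interval has length L = 2/3, and Poincaré/coercivity depend only on L. Here a(u, u) = ∫(u')² + (0)·∫u².
Here c = 0, so a(u,u) = ∫(u')² alone. The condition a(u,u) ≥ α||u||_{H^1}² reads (1−α)∫(u')² ≥ (α−c)∫u². Any admissible α is ≤ 1 (rapidly oscillating u have ∫u²/∫(u')² → 0), and α = 1 would force 0 ≥ (1−c)∫u², impossible since c < 1; so 1−α > 0. By the sharp Poincaré inequality on H^1_0 of an interval of length L, ∫(u')² ≥ (π/L)²∫u² with equality for the first sine mode sin(π(x−x₀)/L) (x₀ the left endpoint), so the inequality holds for all u iff (1−α)(π/L)² ≥ α − c, i.e. α ≤ ((π/L)² + c)/((π/L)² + 1) = (1 + c(L/π)²)/(1 + (L/π)²). (Direct route, valid since c ≤ 0: Poincaré gives c∫u² ≥ c(L/π)²∫(u')², so a(u,u) ≥ (1 + c(L/π)²)∫(u')², while ||u||_{H^1}² ≤ (1 + (L/π)²)∫(u')²; dividing yields the same α.) With (π/L)² = 9*π^2/4 and c = 0, the largest admissible constant is α = ((π/L)² + c)/((π/L)² + 1).
Simplifying, α = 9*π^2/(4 + 9*π^2).


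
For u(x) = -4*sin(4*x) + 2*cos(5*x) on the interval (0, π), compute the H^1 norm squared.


||u||_{H^1(0,π)}^2 = 3328/9 + 188*π

u'(x) = -10*sin(5*x) - 16*cos(4*x).
Expand u² and (u')² and integrate term by term on (0, π), using: for integers n ≥ 1, ∫_0^π sin²(nx) dx = ∫_0^π cos²(nx) dx = π/2; for n ≠ n', ∫_0^π sin(nx)sin(n'x) dx = ∫_0^π cos(nx)cos(n'x) dx = 0; and by product-to-sum, ∫_0^π sin(nx)cos(n'x) dx = ½∫_0^π [sin((n+n')x) + sin((n−n')x)] dx, which is 0 when n+n' is even and 2n/(n²−n'²) when n+n' is odd (it need not vanish on (0, π)).
  u² squared terms: (-4)²·∫sin(4x)² dx = 16·π/2 = 8*π;  (2)²·∫cos(5x)² dx = 4·π/2 = 2*π.
  u² cross terms: 2·(-4)·(2)·∫sin(4x)·cos(5x) dx = -16·(-8/9) = 128/9.
  So ∫_0^π u² dx = 8*π + 2*π + 128/9 = 128/9 + 10*π.
  (u')² squared terms: (-16)²·∫cos(4x)² dx = 256·π/2 = 128*π;  (-10)²·∫sin(5x)² dx = 100·π/2 = 50*π.
  (u')² cross terms: 2·(-16)·(-10)·∫cos(4x)·sin(5x) dx = 320·(10/9) = 3200/9.
  So ∫_0^π (u')² dx = 128*π + 50*π + 3200/9 = 3200/9 + 178*π.
||u||_{H^1}^2 = (128/9 + 10*π) + (3200/9 + 178*π) = 3328/9 + 188*π.


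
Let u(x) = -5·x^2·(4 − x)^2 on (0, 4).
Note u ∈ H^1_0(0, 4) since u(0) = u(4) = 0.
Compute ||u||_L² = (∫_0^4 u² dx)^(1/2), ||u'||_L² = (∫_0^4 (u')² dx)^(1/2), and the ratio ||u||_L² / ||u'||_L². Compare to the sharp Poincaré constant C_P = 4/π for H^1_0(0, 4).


||u||_L² / ||u'||_L² = 2*sqrt(3)/3 < C_P = 4/π.

u(x) = -5·x^2·(4 − x)^2, so u'(x) = 20*x*(-x^2 + 6*x - 8).
u(x) = -5·x^2·(4 − x)^2 vanishes at x = 0 and x = 4, so u ∈ H^1_0(0, 4). Differentiate via the product rule and integrate the resulting polynomials term by term.
  ∫_0^4 u² dx = ∫_0^4 (25*x^8 - 400*x^7 + 2400*x^6 - 6400*x^5 + 6400*x^4) dx. Term by term:
    ∫_0^4 25*x^8 dx = 6553600/9;  ∫_0^4 -400*x^7 dx = -3276800;  ∫_0^4 2400*x^6 dx = 39321600/7;
    ∫_0^4 -6400*x^5 dx = -13107200/3;  ∫_0^4 6400*x^4 dx = 1310720.
  Sum: 6553600/9 − 3276800 + 39321600/7 − 13107200/3 + 1310720 = 655360/63.
  ∫_0^4 (u')² dx = ∫_0^4 (400*x^6 - 4800*x^5 + 20800*x^4 - 38400*x^3 + 25600*x^2) dx. Term by term:
    ∫_0^4 400*x^6 dx = 6553600/7;  ∫_0^4 -4800*x^5 dx = -3276800;  ∫_0^4 20800*x^4 dx = 4259840;
    ∫_0^4 -38400*x^3 dx = -2457600;  ∫_0^4 25600*x^2 dx = 1638400/3.
  Sum: 6553600/7 − 3276800 + 4259840 − 2457600 + 1638400/3 = 163840/21.
∫_0^4 u² dx = 655360/63, so ||u||_L² = 256*sqrt(70)/21.
∫_0^4 (u')² dx = 163840/21, so ||u'||_L² = 128*sqrt(210)/21.
Ratio ||u||_L² / ||u'||_L² = 2*sqrt(3)/3.
Sharp Poincaré constant on H^1_0(0, 4) is C_P = L/π = 4/π, achieved by sin(π/4·x).
A polynomial bump cannot attain the sharp Poincaré constant (only the first sine eigenfunction does), so the ratio is strictly less than C_P, consistent with ||u||_L² ≤ C_P ||u'||_L².


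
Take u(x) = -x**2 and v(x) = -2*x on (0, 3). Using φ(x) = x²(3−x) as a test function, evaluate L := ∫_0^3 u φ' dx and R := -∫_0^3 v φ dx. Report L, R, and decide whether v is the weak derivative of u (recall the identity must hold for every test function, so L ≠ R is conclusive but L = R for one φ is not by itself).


LHS = 243/10, RHS = 243/10. Yes, v = u' weakly.

u(x) = -x**2, classical derivative u'(x) = -2*x.
φ(x) = x²(3−x), so φ'(x) = 3*x*(2 - x).
Note φ(0) = φ(3) = 0, so the boundary term u·φ vanishes.
LHS = ∫_0^3 u(x) φ'(x) dx = ∫_0^3 (3*x^4 - 6*x^3) dx. Term by term:
  ∫_0^3 3*x^4 dx = 729/5;  ∫_0^3 -6*x^3 dx = -243/2.
Sum: 729/5 − 243/2 = 243/10.
So LHS = 243/10.
∫_0^3 v(x) φ(x) dx = ∫_0^3 (2*x^4 - 6*x^3) dx. Term by term:
  ∫_0^3 2*x^4 dx = 486/5;  ∫_0^3 -6*x^3 dx = -243/2.
Sum: 486/5 − 243/2 = -243/10.
So RHS = -∫_0^3 v(x) φ(x) dx = 243/10.
LHS = RHS, so the identity holds for this test φ.
Moreover u is smooth here and v(x) = u'(x) = -2*x pointwise, so the identity holds for every test function. Hence v is the weak derivative of u.


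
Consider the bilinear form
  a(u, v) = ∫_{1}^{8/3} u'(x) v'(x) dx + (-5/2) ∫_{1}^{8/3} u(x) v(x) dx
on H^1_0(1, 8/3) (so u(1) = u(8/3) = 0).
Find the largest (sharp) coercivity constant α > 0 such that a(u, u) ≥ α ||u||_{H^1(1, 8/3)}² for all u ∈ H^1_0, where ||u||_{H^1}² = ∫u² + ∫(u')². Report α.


α = (-125 + 18*π^2)/(2*(25 + 9*π^2))

Coercivity of a(·,·) on H^1_0(1, 8/3) means a(u, u) ≥ α ||u||_{H^1}² for every u ∈ H^1_0.
The interval has length L = 5/3, and Poincaré/coercivity depend only on L. Here a(u, u) = ∫(u')² + (-5/2)·∫u².
Here c = -5/2 < 0 with |c| < (π/L)² = 9*π^2/25, so coercivity still holds. The condition a(u,u) ≥ α||u||_{H^1}² reads (1−α)∫(u')² ≥ (α−c)∫u². Any admissible α is ≤ 1 (rapidly oscillating u have ∫u²/∫(u')² → 0), and α = 1 would force 0 ≥ (1−c)∫u², impossible since c < 1; so 1−α > 0. By the sharp Poincaré inequality on H^1_0 of an interval of length L, ∫(u')² ≥ (π/L)²∫u² with equality for the first sine mode sin(π(x−x₀)/L) (x₀ the left endpoint), so the inequality holds for all u iff (1−α)(π/L)² ≥ α − c, i.e. α ≤ ((π/L)² + c)/((π/L)² + 1) = (1 + c(L/π)²)/(1 + (L/π)²). (Direct route, valid since c ≤ 0: Poincaré gives c∫u² ≥ c(L/π)²∫(u')², so a(u,u) ≥ (1 + c(L/π)²)∫(u')², while ||u||_{H^1}² ≤ (1 + (L/π)²)∫(u')²; dividing yields the same α.) With (π/L)² = 9*π^2/25 and c = -5/2, the largest admissible constant is α = ((π/L)² + c)/((π/L)² + 1).
Simplifying, α = (-125 + 18*π^2)/(2*(25 + 9*π^2)).


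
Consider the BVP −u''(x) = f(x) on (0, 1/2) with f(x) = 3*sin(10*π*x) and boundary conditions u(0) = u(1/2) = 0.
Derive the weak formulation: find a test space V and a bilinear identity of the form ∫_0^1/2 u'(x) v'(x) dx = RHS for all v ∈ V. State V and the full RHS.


V = H^1_0(0, 1/2) (so v(0) = v(1/2) = 0); weak form: ∫_0^1/2 u'v' dx = ∫_0^1/2 (3*sin(10*π*x)) v dx for all v ∈ V.

Multiply both sides by a test function v and integrate from 0 to 1/2:
  ∫_0^1/2 −u''(x) v(x) dx = ∫_0^1/2 f(x) v(x) dx.
Integrate the LHS by parts once:
  ∫_0^1/2 −u'' v dx = −[u'(x) v(x)]_0^1/2 + ∫_0^1/2 u'(x) v'(x) dx.
Thus ∫_0^1/2 u'(x) v'(x) dx = ∫_0^1/2 f(x) v(x) dx + [u'(x) v(x)]_0^1/2.
Choose V so that boundary terms are either known or forced to vanish.
u is Dirichlet: u(0) = u(1/2) = 0. Let V = H^1_0(0, 1/2); then v(0) = v(1/2) = 0, and [u' v]_0^1/2 = 0.
Weak formulation: find u (satisfying any essential BC) such that ∫_0^1/2 u'(x) v'(x) dx = ∫_0^1/2 f v dx for all v ∈ V.
Substituting f(x) = 3*sin(10*π*x), the right-hand side is ∫_0^1/2 (3*sin(10*π*x)) v dx.


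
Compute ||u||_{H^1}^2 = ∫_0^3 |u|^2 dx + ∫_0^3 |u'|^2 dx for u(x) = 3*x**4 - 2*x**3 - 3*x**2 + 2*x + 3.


||u||_{H^1}^2 = 2342397/70

The H^1 norm (squared) on an interval (0, L) is
  ||u||_{H^1}^2 = ∫_0^L u(x)^2 dx + ∫_0^L u'(x)^2 dx.
Compute u'(x) = 12*x**3 - 6*x**2 - 6*x + 2.
Then u(x)^2 = 9*x**8 - 12*x**7 - 14*x**6 + 24*x**5 + 19*x**4 - 24*x**3 - 14*x**2 + 12*x + 9 and u'(x)^2 = 144*x**6 - 144*x**5 - 108*x**4 + 120*x**3 + 12*x**2 - 24*x + 4.
Integrate each monomial from 0 to 3 using ∫_0^3 c·x^n dx = c·3^(n+1)/(n+1):
  ∫_0^3 u(x)^2 dx = ∫_0^3 (9*x^8 - 12*x^7 - 14*x^6 + 24*x^5 + 19*x^4 - 24*x^3 - 14*x^2 + 12*x + 9) dx. Term by term:
    ∫_0^3 9*x^8 dx = 19683;  ∫_0^3 -12*x^7 dx = -19683/2;  ∫_0^3 -14*x^6 dx = -4374;
    ∫_0^3 24*x^5 dx = 2916;  ∫_0^3 19*x^4 dx = 4617/5;  ∫_0^3 -24*x^3 dx = -486;
    ∫_0^3 -14*x^2 dx = -126;  ∫_0^3 12*x dx = 54;  ∫_0^3 9 dx = 27.
  Sum: 19683 − 19683/2 − 4374 + 2916 + 4617/5 − 486 − 126 + 54 + 27 = 87759/10.
  ∫_0^3 u'(x)^2 dx = ∫_0^3 (144*x^6 - 144*x^5 - 108*x^4 + 120*x^3 + 12*x^2 - 24*x + 4) dx. Term by term:
    ∫_0^3 144*x^6 dx = 314928/7;  ∫_0^3 -144*x^5 dx = -17496;  ∫_0^3 -108*x^4 dx = -26244/5;
    ∫_0^3 120*x^3 dx = 2430;  ∫_0^3 12*x^2 dx = 108;  ∫_0^3 -24*x dx = -108;
    ∫_0^3 4 dx = 12.
  Sum: 314928/7 − 17496 − 26244/5 + 2430 + 108 − 108 + 12 = 864042/35.
Adding: ||u||_{H^1}^2 = 87759/10 + 864042/35 = 2342397/70.


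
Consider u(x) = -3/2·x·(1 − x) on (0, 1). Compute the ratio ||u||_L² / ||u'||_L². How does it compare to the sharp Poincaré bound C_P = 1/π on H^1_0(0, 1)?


||u||_L² / ||u'||_L² = sqrt(10)/10 < C_P = 1/π.

u(x) = -3/2·x·(1 − x), so u'(x) = 3*x - 3/2.
u(x) = -3/2·x·(1 − x) vanishes at x = 0 and x = 1, so u ∈ H^1_0(0, 1). Differentiate via the product rule and integrate the resulting polynomials term by term.
  ∫_0^1 u² dx = ∫_0^1 (9*x^4/4 - 9*x^3/2 + 9*x^2/4) dx. Term by term:
    ∫_0^1 9*x^4/4 dx = 9/20;  ∫_0^1 -9*x^3/2 dx = -9/8;  ∫_0^1 9*x^2/4 dx = 3/4.
  Sum: 9/20 − 9/8 + 3/4 = 3/40.
  ∫_0^1 (u')² dx = ∫_0^1 (9*x^2 - 9*x + 9/4) dx. Term by term:
    ∫_0^1 9*x^2 dx = 3;  ∫_0^1 -9*x dx = -9/2;  ∫_0^1 9/4 dx = 9/4.
  Sum: 3 − 9/2 + 9/4 = 3/4.
∫_0^1 u² dx = 3/40, so ||u||_L² = sqrt(30)/20.
∫_0^1 (u')² dx = 3/4, so ||u'||_L² = sqrt(3)/2.
Ratio ||u||_L² / ||u'||_L² = sqrt(10)/10.
Sharp Poincaré constant on H^1_0(0, 1) is C_P = L/π = 1/π, achieved by sin(π·x).
A polynomial bump cannot attain the sharp Poincaré constant (only the first sine eigenfunction does), so the ratio is strictly less than C_P, consistent with ||u||_L² ≤ C_P ||u'||_L².


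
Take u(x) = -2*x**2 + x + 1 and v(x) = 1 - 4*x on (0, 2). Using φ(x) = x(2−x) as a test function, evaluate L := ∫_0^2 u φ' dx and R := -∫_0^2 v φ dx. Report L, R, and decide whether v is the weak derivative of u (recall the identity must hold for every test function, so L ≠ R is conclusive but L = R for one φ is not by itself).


LHS = 4, RHS = 4. Yes, v = u' weakly.

u(x) = -2*x**2 + x + 1, classical derivative u'(x) = 1 - 4*x.
φ(x) = x(2−x), so φ'(x) = 2 - 2*x.
Note φ(0) = φ(2) = 0, so the boundary term u·φ vanishes.
LHS = ∫_0^2 u(x) φ'(x) dx = ∫_0^2 (4*x^3 - 6*x^2 + 2) dx. Term by term:
  ∫_0^2 4*x^3 dx = 16;  ∫_0^2 -6*x^2 dx = -16;  ∫_0^2 2 dx = 4.
Sum: 16 − 16 + 4 = 4.
So LHS = 4.
∫_0^2 v(x) φ(x) dx = ∫_0^2 (4*x^3 - 9*x^2 + 2*x) dx. Term by term:
  ∫_0^2 4*x^3 dx = 16;  ∫_0^2 -9*x^2 dx = -24;  ∫_0^2 2*x dx = 4.
Sum: 16 − 24 + 4 = -4.
So RHS = -∫_0^2 v(x) φ(x) dx = 4.
LHS = RHS, so the identity holds for this test φ.
Moreover u is smooth here and v(x) = u'(x) = 1 - 4*x pointwise, so the identity holds for every test function. Hence v is the weak derivative of u.


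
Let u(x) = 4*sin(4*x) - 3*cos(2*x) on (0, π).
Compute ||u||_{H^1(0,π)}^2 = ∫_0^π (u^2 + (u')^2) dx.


||u||_{H^1(0,π)}^2 = 317*π/2

u'(x) = 6*sin(2*x) + 16*cos(4*x).
Expand u² and (u')² and integrate term by term on (0, π), using: for integers n ≥ 1, ∫_0^π sin²(nx) dx = ∫_0^π cos²(nx) dx = π/2; for n ≠ n', ∫_0^π sin(nx)sin(n'x) dx = ∫_0^π cos(nx)cos(n'x) dx = 0; and by product-to-sum, ∫_0^π sin(nx)cos(n'x) dx = ½∫_0^π [sin((n+n')x) + sin((n−n')x)] dx, which is 0 when n+n' is even and 2n/(n²−n'²) when n+n' is odd (it need not vanish on (0, π)).
  u² squared terms: (-3)²·∫cos(2x)² dx = 9·π/2 = 9*π/2;  (4)²·∫sin(4x)² dx = 16·π/2 = 8*π.
  u² cross terms: 2·(-3)·(4)·∫cos(2x)·sin(4x) dx = -24·(0) = 0.
  So ∫_0^π u² dx = 9*π/2 + 8*π + 0 = 25*π/2.
  (u')² squared terms: (6)²·∫sin(2x)² dx = 36·π/2 = 18*π;  (16)²·∫cos(4x)² dx = 256·π/2 = 128*π.
  (u')² cross terms: 2·(6)·(16)·∫sin(2x)·cos(4x) dx = 192·(0) = 0.
  So ∫_0^π (u')² dx = 18*π + 128*π + 0 = 146*π.
||u||_{H^1}^2 = (25*π/2) + (146*π) = 317*π/2.


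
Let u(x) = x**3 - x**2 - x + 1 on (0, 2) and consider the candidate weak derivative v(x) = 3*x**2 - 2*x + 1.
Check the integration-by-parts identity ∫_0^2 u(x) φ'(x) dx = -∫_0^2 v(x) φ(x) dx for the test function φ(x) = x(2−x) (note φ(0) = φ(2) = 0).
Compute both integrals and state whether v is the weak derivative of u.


LHS = -4/5, RHS = -52/15. No, v is not the weak derivative of u.

u(x) = x**3 - x**2 - x + 1, classical derivative u'(x) = 3*x**2 - 2*x - 1.
φ(x) = x(2−x), so φ'(x) = 2 - 2*x.
Note φ(0) = φ(2) = 0, so the boundary term u·φ vanishes.
LHS = ∫_0^2 u(x) φ'(x) dx = ∫_0^2 (-2*x^4 + 4*x^3 - 4*x + 2) dx. Term by term:
  ∫_0^2 -2*x^4 dx = -64/5;  ∫_0^2 4*x^3 dx = 16;  ∫_0^2 -4*x dx = -8;
  ∫_0^2 2 dx = 4.
Sum: -64/5 + 16 − 8 + 4 = -4/5.
So LHS = -4/5.
∫_0^2 v(x) φ(x) dx = ∫_0^2 (-3*x^4 + 8*x^3 - 5*x^2 + 2*x) dx. Term by term:
  ∫_0^2 -3*x^4 dx = -96/5;  ∫_0^2 8*x^3 dx = 32;  ∫_0^2 -5*x^2 dx = -40/3;
  ∫_0^2 2*x dx = 4.
Sum: -96/5 + 32 − 40/3 + 4 = 52/15.
So RHS = -∫_0^2 v(x) φ(x) dx = -52/15.
LHS − RHS = 8/3 ≠ 0, so the identity fails.
(For a valid weak derivative the identity must hold for EVERY test function, in particular this one. The failure shows v is NOT the weak derivative of u.)
Correct weak derivative would be u'(x) = 3*x**2 - 2*x - 1.


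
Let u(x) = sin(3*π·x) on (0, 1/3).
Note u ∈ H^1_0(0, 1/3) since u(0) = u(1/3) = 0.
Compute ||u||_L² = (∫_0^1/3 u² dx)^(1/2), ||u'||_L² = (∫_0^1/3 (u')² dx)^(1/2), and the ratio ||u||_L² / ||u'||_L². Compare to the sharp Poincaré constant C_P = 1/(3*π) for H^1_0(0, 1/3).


||u||_L² / ||u'||_L² = 1/(3*π) = C_P.

u(x) = sin(3*π·x), so u'(x) = 3*π*cos(3*π*x).
Writing u(x) = A·sin(kπx/L) with A = 1 and k = 1, use ∫_0^L sin²(kπx/L) dx = L/2 and ∫_0^L cos²(kπx/L) dx = L/2.
u² = 1·sin²(3*π·x) and (u')² = 9*π^2·cos²(3*π·x), and each of sin², cos² integrates to L/2 = 1/6 over (0, 1/3).
∫_0^1/3 u² dx = 1/6, so ||u||_L² = sqrt(6)/6.
∫_0^1/3 (u')² dx = 3*π^2/2, so ||u'||_L² = sqrt(6)*π/2.
Ratio ||u||_L² / ||u'||_L² = 1/(3*π).
Sharp Poincaré constant on H^1_0(0, 1/3) is C_P = L/π = 1/(3*π), achieved by sin(3*π·x).
This is the k = 1 eigenfunction (up to amplitude), so the ratio equals the sharp Poincaré constant exactly.


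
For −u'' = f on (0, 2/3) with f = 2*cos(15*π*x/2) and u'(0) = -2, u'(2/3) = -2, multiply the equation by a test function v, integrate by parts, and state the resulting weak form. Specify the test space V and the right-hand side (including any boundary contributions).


V = H^1(0, 2/3) (v unrestricted at boundary; u is determined up to an additive constant); weak form: ∫_0^2/3 u'v' dx = ∫_0^2/3 (2*cos(15*π*x/2)) v dx − 2·v(2/3) + 2·v(0) for all v ∈ V.

Multiply both sides by a test function v and integrate from 0 to 2/3:
  ∫_0^2/3 −u''(x) v(x) dx = ∫_0^2/3 f(x) v(x) dx.
Integrate the LHS by parts once:
  ∫_0^2/3 −u'' v dx = −[u'(x) v(x)]_0^2/3 + ∫_0^2/3 u'(x) v'(x) dx.
Thus ∫_0^2/3 u'(x) v'(x) dx = ∫_0^2/3 f(x) v(x) dx + [u'(x) v(x)]_0^2/3.
Choose V so that boundary terms are either known or forced to vanish.
u has inhomogeneous Neumann u'(0) = -2, u'(2/3) = -2. [u' v]_0^2/3 = (-2)·v(2/3) − (-2)·v(0) = − 2·v(2/3) + 2·v(0). Take V = H^1(0, 2/3); boundary term becomes part of RHS.
Weak formulation: find u (satisfying any essential BC) such that ∫_0^2/3 u'(x) v'(x) dx = ∫_0^2/3 f v dx − 2·v(2/3) + 2·v(0) for all v ∈ V (Neumann data are natural BCs: they enter the RHS as boundary terms).
Substituting f(x) = 2*cos(15*π*x/2), the right-hand side is ∫_0^2/3 (2*cos(15*π*x/2)) v dx − 2·v(2/3) + 2·v(0).
Compatibility check (pure Neumann): taking v ≡ 1 ∈ V gives 0 = ∫_0^2/3 f dx + (-2) − (-2), i.e. ∫_0^2/3 f dx must equal u'(0) − u'(2/3) = 0. Indeed ∫_0^2/3 (2*cos(15*π*x/2)) dx = 0, so the data are compatible. The solution is then unique only up to an additive constant (fix it e.g. by requiring ∫_0^2/3 u dx = 0).


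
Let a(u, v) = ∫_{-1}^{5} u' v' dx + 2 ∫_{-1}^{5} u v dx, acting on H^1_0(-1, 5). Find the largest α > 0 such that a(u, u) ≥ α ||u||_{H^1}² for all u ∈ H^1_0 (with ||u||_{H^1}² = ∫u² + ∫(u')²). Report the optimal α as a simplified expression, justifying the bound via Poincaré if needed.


α = 1

Coercivity of a(·,·) on H^1_0(-1, 5) means a(u, u) ≥ α ||u||_{H^1}² for every u ∈ H^1_0.
The interval has length L = 6, and Poincaré/coercivity depend only on L. Here a(u, u) = ∫(u')² + (2)·∫u².
Here c = 2 ≥ 1, so a(u,u) = ∫(u')² + c∫u² ≥ ∫(u')² + ∫u² = ||u||_{H^1}², i.e. α = 1 works. No larger α is possible: a(u,u) ≥ α||u||_{H^1}² means (1−α)∫(u')² ≥ (α−c)∫u², and for the modes u_n = sin(nπ(x−x₀)/L) (x₀ the left endpoint) one has ∫u_n²/∫(u_n')² = (L/(nπ))² → 0, so a(u_n,u_n)/||u_n||_{H^1}² → 1. Hence the optimal constant is α = 1.
Therefore α = 1.


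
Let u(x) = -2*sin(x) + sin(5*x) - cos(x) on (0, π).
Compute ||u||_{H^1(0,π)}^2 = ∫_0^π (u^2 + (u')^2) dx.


||u||_{H^1(0,π)}^2 = 18*π

u'(x) = sin(x) - 2*cos(x) + 5*cos(5*x).
Expand u² and (u')² and integrate term by term on (0, π), using: for integers n ≥ 1, ∫_0^π sin²(nx) dx = ∫_0^π cos²(nx) dx = π/2; for n ≠ n', ∫_0^π sin(nx)sin(n'x) dx = ∫_0^π cos(nx)cos(n'x) dx = 0; and by product-to-sum, ∫_0^π sin(nx)cos(n'x) dx = ½∫_0^π [sin((n+n')x) + sin((n−n')x)] dx, which is 0 when n+n' is even and 2n/(n²−n'²) when n+n' is odd (it need not vanish on (0, π)).
  u² squared terms: (-1)²·∫cos(x)² dx = 1·π/2 = π/2;  (-2)²·∫sin(x)² dx = 4·π/2 = 2*π;  (1)²·∫sin(5x)² dx = 1·π/2 = π/2.
  u² cross terms: 2·(-1)·(-2)·∫cos(x)·sin(x) dx = 4·(0) = 0;  2·(-1)·(1)·∫cos(x)·sin(5x) dx = -2·(0) = 0;  2·(-2)·(1)·∫sin(x)·sin(5x) dx = -4·(0) = 0.
  So ∫_0^π u² dx = π/2 + 2*π + π/2 + 0 + 0 + 0 = 3*π.
  (u')² squared terms: (-2)²·∫cos(x)² dx = 4·π/2 = 2*π;  (5)²·∫cos(5x)² dx = 25·π/2 = 25*π/2;  (1)²·∫sin(x)² dx = 1·π/2 = π/2.
  (u')² cross terms: 2·(-2)·(5)·∫cos(x)·cos(5x) dx = -20·(0) = 0;  2·(-2)·(1)·∫cos(x)·sin(x) dx = -4·(0) = 0;  2·(5)·(1)·∫cos(5x)·sin(x) dx = 10·(0) = 0.
  So ∫_0^π (u')² dx = 2*π + 25*π/2 + π/2 + 0 + 0 + 0 = 15*π.
||u||_{H^1}^2 = (3*π) + (15*π) = 18*π.


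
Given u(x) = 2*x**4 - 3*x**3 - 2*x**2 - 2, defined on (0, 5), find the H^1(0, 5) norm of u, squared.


||u||_{H^1}^2 = 86446645/126

The H^1 norm (squared) on an interval (0, L) is
  ||u||_{H^1}^2 = ∫_0^L u(x)^2 dx + ∫_0^L u'(x)^2 dx.
Compute u'(x) = 8*x**3 - 9*x**2 - 4*x.
Then u(x)^2 = 4*x**8 - 12*x**7 + x**6 + 12*x**5 - 4*x**4 + 12*x**3 + 8*x**2 + 4 and u'(x)^2 = 64*x**6 - 144*x**5 + 17*x**4 + 72*x**3 + 16*x**2.
Integrate each monomial from 0 to 5 using ∫_0^5 c·x^n dx = c·5^(n+1)/(n+1):
  ∫_0^5 u(x)^2 dx = ∫_0^5 (4*x^8 - 12*x^7 + x^6 + 12*x^5 - 4*x^4 + 12*x^3 + 8*x^2 + 4) dx. Term by term:
    ∫_0^5 4*x^8 dx = 7812500/9;  ∫_0^5 -12*x^7 dx = -1171875/2;  ∫_0^5 x^6 dx = 78125/7;
    ∫_0^5 12*x^5 dx = 31250;  ∫_0^5 -4*x^4 dx = -2500;  ∫_0^5 12*x^3 dx = 1875;
    ∫_0^5 8*x^2 dx = 1000/3;  ∫_0^5 4 dx = 20.
  Sum: 7812500/9 − 1171875/2 + 78125/7 + 31250 − 2500 + 1875 + 1000/3 + 20 = 40856395/126.
  ∫_0^5 u'(x)^2 dx = ∫_0^5 (64*x^6 - 144*x^5 + 17*x^4 + 72*x^3 + 16*x^2) dx. Term by term:
    ∫_0^5 64*x^6 dx = 5000000/7;  ∫_0^5 -144*x^5 dx = -375000;  ∫_0^5 17*x^4 dx = 10625;
    ∫_0^5 72*x^3 dx = 11250;  ∫_0^5 16*x^2 dx = 2000/3.
  Sum: 5000000/7 − 375000 + 10625 + 11250 + 2000/3 = 7598375/21.
Adding: ||u||_{H^1}^2 = 40856395/126 + 7598375/21 = 86446645/126.


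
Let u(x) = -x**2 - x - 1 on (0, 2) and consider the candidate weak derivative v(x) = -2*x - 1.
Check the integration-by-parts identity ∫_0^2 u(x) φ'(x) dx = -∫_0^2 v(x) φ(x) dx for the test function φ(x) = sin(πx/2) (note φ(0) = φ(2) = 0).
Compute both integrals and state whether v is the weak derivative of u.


LHS = 12/π, RHS = 12/π. Yes, v = u' weakly.

u(x) = -x**2 - x - 1, classical derivative u'(x) = -2*x - 1.
φ(x) = sin(πx/2), so φ'(x) = π*cos(π*x/2)/2.
Note φ(0) = φ(2) = 0, so the boundary term u·φ vanishes.
LHS = ∫_0^2 u(x) φ'(x) dx = ∫_0^2 (-π*x^2*cos(π*x/2)/2 - π*x*cos(π*x/2)/2 - π*cos(π*x/2)/2) dx. Term by term:
  ∫_0^2 -π*cos(π*x/2)/2 dx = 0;  ∫_0^2 -π*x*cos(π*x/2)/2 dx = 4/π;  ∫_0^2 -π*x^2*cos(π*x/2)/2 dx = 8/π.
Sum: 0 + 4/π + 8/π = 12/π.
So LHS = 12/π.
∫_0^2 v(x) φ(x) dx = ∫_0^2 (-2*x*sin(π*x/2) - sin(π*x/2)) dx. Term by term:
  ∫_0^2 -sin(π*x/2) dx = -4/π;  ∫_0^2 -2*x*sin(π*x/2) dx = -8/π.
Sum: -4/π − 8/π = -12/π.
So RHS = -∫_0^2 v(x) φ(x) dx = 12/π.
LHS = RHS, so the identity holds for this test φ.
Moreover u is smooth here and v(x) = u'(x) = -2*x - 1 pointwise, so the identity holds for every test function. Hence v is the weak derivative of u.


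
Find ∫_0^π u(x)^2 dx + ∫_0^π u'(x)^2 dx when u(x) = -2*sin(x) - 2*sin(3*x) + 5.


||u||_{H^1(0,π)}^2 = -160/3 + 49*π

u'(x) = -2*cos(x) - 6*cos(3*x).
Expand u² and (u')² and integrate term by term on (0, π), using: for integers n ≥ 1, ∫_0^π sin²(nx) dx = ∫_0^π cos²(nx) dx = π/2; for n ≠ n', ∫_0^π sin(nx)sin(n'x) dx = ∫_0^π cos(nx)cos(n'x) dx = 0; and by product-to-sum, ∫_0^π sin(nx)cos(n'x) dx = ½∫_0^π [sin((n+n')x) + sin((n−n')x)] dx, which is 0 when n+n' is even and 2n/(n²−n'²) when n+n' is odd (it need not vanish on (0, π)). For the constant mode: ∫_0^π 1 dx = π, ∫_0^π cos(nx) dx = 0, ∫_0^π sin(nx) dx = (1−(−1)^n)/n.
  u² squared terms: (5)²·∫1 dx = 25·π = 25*π;  (-2)²·∫sin(x)² dx = 4·π/2 = 2*π;  (-2)²·∫sin(3x)² dx = 4·π/2 = 2*π.
  u² cross terms: 2·(5)·(-2)·∫1·sin(x) dx = -20·(2) = -40;  2·(5)·(-2)·∫1·sin(3x) dx = -20·(2/3) = -40/3;  2·(-2)·(-2)·∫sin(x)·sin(3x) dx = 8·(0) = 0.
  So ∫_0^π u² dx = 25*π + 2*π + 2*π − 40 − 40/3 + 0 = -160/3 + 29*π.
  (u')² squared terms: (-6)²·∫cos(3x)² dx = 36·π/2 = 18*π;  (-2)²·∫cos(x)² dx = 4·π/2 = 2*π.
  (u')² cross terms: 2·(-6)·(-2)·∫cos(3x)·cos(x) dx = 24·(0) = 0.
  So ∫_0^π (u')² dx = 18*π + 2*π + 0 = 20*π.
||u||_{H^1}^2 = (-160/3 + 29*π) + (20*π) = -160/3 + 49*π.


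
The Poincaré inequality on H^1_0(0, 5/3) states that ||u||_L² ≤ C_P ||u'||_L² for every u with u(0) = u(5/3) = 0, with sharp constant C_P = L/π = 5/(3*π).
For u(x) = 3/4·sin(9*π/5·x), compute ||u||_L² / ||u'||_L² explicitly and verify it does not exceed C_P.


||u||_L² / ||u'||_L² = 5/(9*π) < C_P = 5/(3*π).

u(x) = 3/4·sin(9*π/5·x), so u'(x) = 27*π*cos(9*π*x/5)/20.
Writing u(x) = A·sin(kπx/L) with A = 3/4 and k = 3, use ∫_0^L sin²(kπx/L) dx = L/2 and ∫_0^L cos²(kπx/L) dx = L/2.
u² = 9/16·sin²(9*π/5·x) and (u')² = 729*π^2/400·cos²(9*π/5·x), and each of sin², cos² integrates to L/2 = 5/6 over (0, 5/3).
∫_0^5/3 u² dx = 15/32, so ||u||_L² = sqrt(30)/8.
∫_0^5/3 (u')² dx = 243*π^2/160, so ||u'||_L² = 9*sqrt(30)*π/40.
Ratio ||u||_L² / ||u'||_L² = 5/(9*π).
Sharp Poincaré constant on H^1_0(0, 5/3) is C_P = L/π = 5/(3*π), achieved by sin(3*π/5·x).
This is the k = 3 harmonic; the ratio L/(kπ) is strictly less than C_P = L/π, consistent with the sharp inequality ||u||_L² ≤ C_P ||u'||_L².


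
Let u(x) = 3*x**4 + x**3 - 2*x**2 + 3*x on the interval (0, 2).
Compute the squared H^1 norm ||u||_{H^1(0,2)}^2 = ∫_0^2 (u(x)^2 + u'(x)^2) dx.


||u||_{H^1}^2 = 18946/5

The H^1 norm (squared) on an interval (0, L) is
  ||u||_{H^1}^2 = ∫_0^L u(x)^2 dx + ∫_0^L u'(x)^2 dx.
Compute u'(x) = 12*x**3 + 3*x**2 - 4*x + 3.
Then u(x)^2 = 9*x**8 + 6*x**7 - 11*x**6 + 14*x**5 + 10*x**4 - 12*x**3 + 9*x**2 and u'(x)^2 = 144*x**6 + 72*x**5 - 87*x**4 + 48*x**3 + 34*x**2 - 24*x + 9.
Integrate each monomial from 0 to 2 using ∫_0^2 c·x^n dx = c·2^(n+1)/(n+1):
  ∫_0^2 u(x)^2 dx = ∫_0^2 (9*x^8 + 6*x^7 - 11*x^6 + 14*x^5 + 10*x^4 - 12*x^3 + 9*x^2) dx. Term by term:
    ∫_0^2 9*x^8 dx = 512;  ∫_0^2 6*x^7 dx = 192;  ∫_0^2 -11*x^6 dx = -1408/7;
    ∫_0^2 14*x^5 dx = 448/3;  ∫_0^2 10*x^4 dx = 64;  ∫_0^2 -12*x^3 dx = -48;
    ∫_0^2 9*x^2 dx = 24.
  Sum: 512 + 192 − 1408/7 + 448/3 + 64 − 48 + 24 = 14536/21.
  ∫_0^2 u'(x)^2 dx = ∫_0^2 (144*x^6 + 72*x^5 - 87*x^4 + 48*x^3 + 34*x^2 - 24*x + 9) dx. Term by term:
    ∫_0^2 144*x^6 dx = 18432/7;  ∫_0^2 72*x^5 dx = 768;  ∫_0^2 -87*x^4 dx = -2784/5;
    ∫_0^2 48*x^3 dx = 192;  ∫_0^2 34*x^2 dx = 272/3;  ∫_0^2 -24*x dx = -48;
    ∫_0^2 9 dx = 18.
  Sum: 18432/7 + 768 − 2784/5 + 192 + 272/3 − 48 + 18 = 325186/105.
Adding: ||u||_{H^1}^2 = 14536/21 + 325186/105 = 18946/5.


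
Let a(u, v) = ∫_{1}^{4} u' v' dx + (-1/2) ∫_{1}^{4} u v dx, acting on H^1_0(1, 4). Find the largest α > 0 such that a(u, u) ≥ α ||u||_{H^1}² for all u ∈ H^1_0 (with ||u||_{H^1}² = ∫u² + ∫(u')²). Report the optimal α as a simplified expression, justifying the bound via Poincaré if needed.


α = (-9/2 + π^2)/(9 + π^2)

Coercivity of a(·,·) on H^1_0(1, 4) means a(u, u) ≥ α ||u||_{H^1}² for every u ∈ H^1_0.
The interval has length L = 3, and Poincaré/coercivity depend only on L. Here a(u, u) = ∫(u')² + (-1/2)·∫u².
Here c = -1/2 < 0 with |c| < (π/L)² = π^2/9, so coercivity still holds. The condition a(u,u) ≥ α||u||_{H^1}² reads (1−α)∫(u')² ≥ (α−c)∫u². Any admissible α is ≤ 1 (rapidly oscillating u have ∫u²/∫(u')² → 0), and α = 1 would force 0 ≥ (1−c)∫u², impossible since c < 1; so 1−α > 0. By the sharp Poincaré inequality on H^1_0 of an interval of length L, ∫(u')² ≥ (π/L)²∫u² with equality for the first sine mode sin(π(x−x₀)/L) (x₀ the left endpoint), so the inequality holds for all u iff (1−α)(π/L)² ≥ α − c, i.e. α ≤ ((π/L)² + c)/((π/L)² + 1) = (1 + c(L/π)²)/(1 + (L/π)²). (Direct route, valid since c ≤ 0: Poincaré gives c∫u² ≥ c(L/π)²∫(u')², so a(u,u) ≥ (1 + c(L/π)²)∫(u')², while ||u||_{H^1}² ≤ (1 + (L/π)²)∫(u')²; dividing yields the same α.) With (π/L)² = π^2/9 and c = -1/2, the largest admissible constant is α = ((π/L)² + c)/((π/L)² + 1).
Simplifying, α = (-9/2 + π^2)/(9 + π^2).


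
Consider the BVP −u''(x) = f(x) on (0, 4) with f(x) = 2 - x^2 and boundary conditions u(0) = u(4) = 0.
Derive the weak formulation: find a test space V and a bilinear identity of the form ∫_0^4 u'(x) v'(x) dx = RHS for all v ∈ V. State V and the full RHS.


V = H^1_0(0, 4) (so v(0) = v(4) = 0); weak form: ∫_0^4 u'v' dx = ∫_0^4 (2 - x^2) v dx for all v ∈ V.

Multiply both sides by a test function v and integrate from 0 to 4:
  ∫_0^4 −u''(x) v(x) dx = ∫_0^4 f(x) v(x) dx.
Integrate the LHS by parts once:
  ∫_0^4 −u'' v dx = −[u'(x) v(x)]_0^4 + ∫_0^4 u'(x) v'(x) dx.
Thus ∫_0^4 u'(x) v'(x) dx = ∫_0^4 f(x) v(x) dx + [u'(x) v(x)]_0^4.
Choose V so that boundary terms are either known or forced to vanish.
u is Dirichlet: u(0) = u(4) = 0. Let V = H^1_0(0, 4); then v(0) = v(4) = 0, and [u' v]_0^4 = 0.
Weak formulation: find u (satisfying any essential BC) such that ∫_0^4 u'(x) v'(x) dx = ∫_0^4 f v dx for all v ∈ V.
Substituting f(x) = 2 - x^2, the right-hand side is ∫_0^4 (2 - x^2) v dx.


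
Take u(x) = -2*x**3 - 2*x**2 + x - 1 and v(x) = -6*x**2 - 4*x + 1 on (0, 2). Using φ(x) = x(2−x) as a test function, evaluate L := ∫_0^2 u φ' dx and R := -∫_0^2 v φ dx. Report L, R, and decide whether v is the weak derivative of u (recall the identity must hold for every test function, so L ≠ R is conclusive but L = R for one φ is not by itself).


LHS = 68/5, RHS = 68/5. Yes, v = u' weakly.

u(x) = -2*x**3 - 2*x**2 + x - 1, classical derivative u'(x) = -6*x**2 - 4*x + 1.
φ(x) = x(2−x), so φ'(x) = 2 - 2*x.
Note φ(0) = φ(2) = 0, so the boundary term u·φ vanishes.
LHS = ∫_0^2 u(x) φ'(x) dx = ∫_0^2 (4*x^4 - 6*x^2 + 4*x - 2) dx. Term by term:
  ∫_0^2 4*x^4 dx = 128/5;  ∫_0^2 -6*x^2 dx = -16;  ∫_0^2 4*x dx = 8;
  ∫_0^2 -2 dx = -4.
Sum: 128/5 − 16 + 8 − 4 = 68/5.
So LHS = 68/5.
∫_0^2 v(x) φ(x) dx = ∫_0^2 (6*x^4 - 8*x^3 - 9*x^2 + 2*x) dx. Term by term:
  ∫_0^2 6*x^4 dx = 192/5;  ∫_0^2 -8*x^3 dx = -32;  ∫_0^2 -9*x^2 dx = -24;
  ∫_0^2 2*x dx = 4.
Sum: 192/5 − 32 − 24 + 4 = -68/5.
So RHS = -∫_0^2 v(x) φ(x) dx = 68/5.
LHS = RHS, so the identity holds for this test φ.
Moreover u is smooth here and v(x) = u'(x) = -6*x**2 - 4*x + 1 pointwise, so the identity holds for every test function. Hence v is the weak derivative of u.


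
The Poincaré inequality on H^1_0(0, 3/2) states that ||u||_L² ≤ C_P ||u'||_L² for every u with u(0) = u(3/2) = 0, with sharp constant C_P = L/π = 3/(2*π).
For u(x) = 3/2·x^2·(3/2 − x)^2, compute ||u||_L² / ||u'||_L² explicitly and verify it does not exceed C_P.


||u||_L² / ||u'||_L² = sqrt(3)/4 < C_P = 3/(2*π).

u(x) = 3/2·x^2·(3/2 − x)^2, so u'(x) = 3*x*(2*x - 3)*(4*x - 3)/4.
u(x) = 3/2·x^2·(3/2 − x)^2 vanishes at x = 0 and x = 3/2, so u ∈ H^1_0(0, 3/2). Differentiate via the product rule and integrate the resulting polynomials term by term.
  ∫_0^3/2 u² dx = ∫_0^3/2 (9*x^8/4 - 27*x^7/2 + 243*x^6/8 - 243*x^5/8 + 729*x^4/64) dx. Term by term:
    ∫_0^3/2 9*x^8/4 dx = 19683/2048;  ∫_0^3/2 -27*x^7/2 dx = -177147/4096;  ∫_0^3/2 243*x^6/8 dx = 531441/7168;
    ∫_0^3/2 -243*x^5/8 dx = -59049/1024;  ∫_0^3/2 729*x^4/64 dx = 177147/10240.
  Sum: 19683/2048 − 177147/4096 + 531441/7168 − 59049/1024 + 177147/10240 = 19683/143360.
  ∫_0^3/2 (u')² dx = ∫_0^3/2 (36*x^6 - 162*x^5 + 1053*x^4/4 - 729*x^3/4 + 729*x^2/16) dx. Term by term:
    ∫_0^3/2 36*x^6 dx = 19683/224;  ∫_0^3/2 -162*x^5 dx = -19683/64;  ∫_0^3/2 1053*x^4/4 dx = 255879/640;
    ∫_0^3/2 -729*x^3/4 dx = -59049/256;  ∫_0^3/2 729*x^2/16 dx = 6561/128.
  Sum: 19683/224 − 19683/64 + 255879/640 − 59049/256 + 6561/128 = 6561/8960.
∫_0^3/2 u² dx = 19683/143360, so ||u||_L² = 81*sqrt(105)/2240.
∫_0^3/2 (u')² dx = 6561/8960, so ||u'||_L² = 81*sqrt(35)/560.
Ratio ||u||_L² / ||u'||_L² = sqrt(3)/4.
Sharp Poincaré constant on H^1_0(0, 3/2) is C_P = L/π = 3/(2*π), achieved by sin(2*π/3·x).
A polynomial bump cannot attain the sharp Poincaré constant (only the first sine eigenfunction does), so the ratio is strictly less than C_P, consistent with ||u||_L² ≤ C_P ||u'||_L².


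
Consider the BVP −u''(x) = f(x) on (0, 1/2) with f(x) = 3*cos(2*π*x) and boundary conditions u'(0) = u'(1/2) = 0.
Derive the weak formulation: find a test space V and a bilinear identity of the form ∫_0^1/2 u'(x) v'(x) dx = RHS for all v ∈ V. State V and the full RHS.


V = H^1(0, 1/2) (no boundary constraint on v; u is determined up to an additive constant); weak form: ∫_0^1/2 u'v' dx = ∫_0^1/2 (3*cos(2*π*x)) v dx for all v ∈ V.

Multiply both sides by a test function v and integrate from 0 to 1/2:
  ∫_0^1/2 −u''(x) v(x) dx = ∫_0^1/2 f(x) v(x) dx.
Integrate the LHS by parts once:
  ∫_0^1/2 −u'' v dx = −[u'(x) v(x)]_0^1/2 + ∫_0^1/2 u'(x) v'(x) dx.
Thus ∫_0^1/2 u'(x) v'(x) dx = ∫_0^1/2 f(x) v(x) dx + [u'(x) v(x)]_0^1/2.
Choose V so that boundary terms are either known or forced to vanish.
u has homogeneous Neumann: u'(0) = u'(1/2) = 0. So [u' v]_0^1/2 = 0·v(1/2) − 0·v(0) = 0 for any v; take V = H^1(0, 1/2).
Weak formulation: find u (satisfying any essential BC) such that ∫_0^1/2 u'(x) v'(x) dx = ∫_0^1/2 f v dx for all v ∈ V (homogeneous Neumann, so boundary terms vanish).
Substituting f(x) = 3*cos(2*π*x), the right-hand side is ∫_0^1/2 (3*cos(2*π*x)) v dx.
Compatibility check (pure Neumann): taking v ≡ 1 ∈ V gives 0 = ∫_0^1/2 f dx + (0) − (0), i.e. ∫_0^1/2 f dx must equal u'(0) − u'(1/2) = 0. Indeed ∫_0^1/2 (3*cos(2*π*x)) dx = 0, so the data are compatible. The solution is then unique only up to an additive constant (fix it e.g. by requiring ∫_0^1/2 u dx = 0).


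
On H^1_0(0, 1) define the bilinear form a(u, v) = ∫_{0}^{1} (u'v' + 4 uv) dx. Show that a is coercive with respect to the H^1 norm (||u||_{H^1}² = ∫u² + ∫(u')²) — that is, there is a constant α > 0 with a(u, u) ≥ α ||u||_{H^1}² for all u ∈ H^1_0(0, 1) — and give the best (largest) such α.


α = 1

Coercivity of a(·,·) on H^1_0(0, 1) means a(u, u) ≥ α ||u||_{H^1}² for every u ∈ H^1_0.
The interval has length L = 1, and Poincaré/coercivity depend only on L. Here a(u, u) = ∫(u')² + (4)·∫u².
Here c = 4 ≥ 1, so a(u,u) = ∫(u')² + c∫u² ≥ ∫(u')² + ∫u² = ||u||_{H^1}², i.e. α = 1 works. No larger α is possible: a(u,u) ≥ α||u||_{H^1}² means (1−α)∫(u')² ≥ (α−c)∫u², and for the modes u_n = sin(nπ(x−x₀)/L) (x₀ the left endpoint) one has ∫u_n²/∫(u_n')² = (L/(nπ))² → 0, so a(u_n,u_n)/||u_n||_{H^1}² → 1. Hence the optimal constant is α = 1.
Therefore α = 1.


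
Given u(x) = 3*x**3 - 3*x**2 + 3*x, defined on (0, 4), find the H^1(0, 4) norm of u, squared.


||u||_{H^1}^2 = 864204/35

The H^1 norm (squared) on an interval (0, L) is
  ||u||_{H^1}^2 = ∫_0^L u(x)^2 dx + ∫_0^L u'(x)^2 dx.
Compute u'(x) = 9*x**2 - 6*x + 3.
Then u(x)^2 = 9*x**6 - 18*x**5 + 27*x**4 - 18*x**3 + 9*x**2 and u'(x)^2 = 81*x**4 - 108*x**3 + 90*x**2 - 36*x + 9.
Integrate each monomial from 0 to 4 using ∫_0^4 c·x^n dx = c·4^(n+1)/(n+1):
  ∫_0^4 u(x)^2 dx = ∫_0^4 (9*x^6 - 18*x^5 + 27*x^4 - 18*x^3 + 9*x^2) dx. Term by term:
    ∫_0^4 9*x^6 dx = 147456/7;  ∫_0^4 -18*x^5 dx = -12288;  ∫_0^4 27*x^4 dx = 27648/5;
    ∫_0^4 -18*x^3 dx = -1152;  ∫_0^4 9*x^2 dx = 192.
  Sum: 147456/7 − 12288 + 27648/5 − 1152 + 192 = 467136/35.
  ∫_0^4 u'(x)^2 dx = ∫_0^4 (81*x^4 - 108*x^3 + 90*x^2 - 36*x + 9) dx. Term by term:
    ∫_0^4 81*x^4 dx = 82944/5;  ∫_0^4 -108*x^3 dx = -6912;  ∫_0^4 90*x^2 dx = 1920;
    ∫_0^4 -36*x dx = -288;  ∫_0^4 9 dx = 36.
  Sum: 82944/5 − 6912 + 1920 − 288 + 36 = 56724/5.
Adding: ||u||_{H^1}^2 = 467136/35 + 56724/5 = 864204/35.


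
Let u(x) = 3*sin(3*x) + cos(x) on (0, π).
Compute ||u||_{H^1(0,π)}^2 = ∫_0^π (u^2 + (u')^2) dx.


||u||_{H^1(0,π)}^2 = 46*π

u'(x) = -sin(x) + 9*cos(3*x).
Expand u² and (u')² and integrate term by term on (0, π), using: for integers n ≥ 1, ∫_0^π sin²(nx) dx = ∫_0^π cos²(nx) dx = π/2; for n ≠ n', ∫_0^π sin(nx)sin(n'x) dx = ∫_0^π cos(nx)cos(n'x) dx = 0; and by product-to-sum, ∫_0^π sin(nx)cos(n'x) dx = ½∫_0^π [sin((n+n')x) + sin((n−n')x)] dx, which is 0 when n+n' is even and 2n/(n²−n'²) when n+n' is odd (it need not vanish on (0, π)).
  u² squared terms: (3)²·∫sin(3x)² dx = 9·π/2 = 9*π/2;  (1)²·∫cos(x)² dx = 1·π/2 = π/2.
  u² cross terms: 2·(3)·(1)·∫sin(3x)·cos(x) dx = 6·(0) = 0.
  So ∫_0^π u² dx = 9*π/2 + π/2 + 0 = 5*π.
  (u')² squared terms: (-1)²·∫sin(x)² dx = 1·π/2 = π/2;  (9)²·∫cos(3x)² dx = 81·π/2 = 81*π/2.
  (u')² cross terms: 2·(-1)·(9)·∫sin(x)·cos(3x) dx = -18·(0) = 0.
  So ∫_0^π (u')² dx = π/2 + 81*π/2 + 0 = 41*π.
||u||_{H^1}^2 = (5*π) + (41*π) = 46*π.
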